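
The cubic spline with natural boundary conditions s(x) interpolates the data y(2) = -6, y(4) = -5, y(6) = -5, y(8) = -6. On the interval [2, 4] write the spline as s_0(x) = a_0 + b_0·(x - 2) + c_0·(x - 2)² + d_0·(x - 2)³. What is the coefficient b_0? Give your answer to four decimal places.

0.6000

Let M_i = s''(x_i). Step sizes h_i = 2, 2, 2; slopes of the chords Δ_i = (y_(i+1) - y_i)/h_i = 1/2, 0, -1/2.
  2·M_0 + 8·M_1 + 2·M_2 = 6(Δ_1 - Δ_0) = -3
  2·M_1 + 8·M_2 + 2·M_3 = 6(Δ_2 - Δ_1) = -3
Natural end conditions: M_0 = M_3 = 0.
Solving: M_0 = 0, M_1 = -3/10, M_2 = -3/10, M_3 = 0.
On [2, 4], with s_0(x) = a_0 + b_0·(x - 2) + c_0·(x - 2)² + d_0·(x - 2)³: c_0 = M_0/2 = 0, d_0 = (M_1 - M_0)/(6h_0) = -1/40, b_0 = Δ_0 - h_0(2M_0 + M_1)/6 = 3/5.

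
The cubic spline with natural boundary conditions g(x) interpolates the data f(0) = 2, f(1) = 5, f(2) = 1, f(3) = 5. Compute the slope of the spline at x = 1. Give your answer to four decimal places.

With σ_i denoting the second derivative at x_i, h_i = 1, 1, 1, and Δ_i = (y_(i+1) − y_i)/h_i = 3, -4, 4:
  1·σ_0 + 4·σ_1 + 1·σ_2 = 6(Δ_1 - Δ_0) = -42
  1·σ_1 + 4·σ_2 + 1·σ_3 = 6(Δ_2 - Δ_1) = 48
Natural end conditions: σ_0 = σ_3 = 0.
Hence σ_0 = 0, σ_1 = -72/5, σ_2 = 78/5, σ_3 = 0.
On [1, 2], g'(x) = b_1 + 2c_1·(x - 1) + 3d_1·(x - 1)² with b_1 = Δ_1 - h_1(2σ_1 + σ_2)/6 = -9/5, c_1 = σ_1/2 = -36/5, d_1 = (σ_2 - σ_1)/(6h_1) = 5. So g'(1) = -9/5.

-1.8000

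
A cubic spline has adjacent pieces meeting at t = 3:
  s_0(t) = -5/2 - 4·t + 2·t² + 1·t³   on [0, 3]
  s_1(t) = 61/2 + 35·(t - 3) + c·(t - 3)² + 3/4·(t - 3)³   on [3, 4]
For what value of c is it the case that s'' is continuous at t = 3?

s_0''(t) = 4 + 6·t, so s_0''(3) = 22. On the right, s_1''(3) = 2c, so c = 11.

11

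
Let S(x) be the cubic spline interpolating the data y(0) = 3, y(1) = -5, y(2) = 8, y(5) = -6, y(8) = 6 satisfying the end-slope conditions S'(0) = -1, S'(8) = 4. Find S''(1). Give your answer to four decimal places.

48.7857

Put m_i = S'' at the i-th knot. Here h = (1, 1, 3, 3) and Δ = (-8, 13, -14/3, 4), so the interior equations h_(i-1)·m_(i-1) + 2(h_(i-1)+h_i)·m_i + h_i·m_(i+1) = 6(Δ_i − Δ_(i-1)) read
  1·m_0 + 4·m_1 + 1·m_2 = 6(Δ_1 - Δ_0) = 126
  1·m_1 + 8·m_2 + 3·m_3 = 6(Δ_2 - Δ_1) = -106
  3·m_2 + 12·m_3 + 3·m_4 = 6(Δ_3 - Δ_2) = 52
Clamped end conditions give two more equations: 2h_0·m_0 + h_0·m_1 = 6(Δ_0 - S'(0)) = -42 and h_3·m_3 + 2h_3·m_4 = 6(S'(8) - Δ_3) = 0.
Solving: m_0 = -1271/28, m_1 = 683/14, m_2 = -95/4, m_3 = 493/42, m_4 = -493/84.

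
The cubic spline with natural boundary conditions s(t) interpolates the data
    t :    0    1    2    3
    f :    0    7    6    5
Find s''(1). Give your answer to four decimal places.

-12.8000

With M_i denoting the second derivative at x_i, h_i = 1, 1, 1, and Δ_i = (y_(i+1) − y_i)/h_i = 7, -1, -1:
  1·M_0 + 4·M_1 + 1·M_2 = 6(Δ_1 - Δ_0) = -48
  1·M_1 + 4·M_2 + 1·M_3 = 6(Δ_2 - Δ_1) = 0
Natural end conditions: M_0 = M_3 = 0.
Hence M_0 = 0, M_1 = -64/5, M_2 = 16/5, M_3 = 0.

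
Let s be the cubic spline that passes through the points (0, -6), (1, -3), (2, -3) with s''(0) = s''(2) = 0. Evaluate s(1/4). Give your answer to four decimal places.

With M_i denoting the second derivative at x_i, h_i = 1, 1, and Δ_i = (y_(i+1) − y_i)/h_i = 3, 0:
  1·M_0 + 4·M_1 + 1·M_2 = 6(Δ_1 - Δ_0) = -18
Natural end conditions: M_0 = M_2 = 0.
Hence M_0 = 0, M_1 = -9/2, M_2 = 0.
On [0, 1], s(x) = -6 + 15/4·x + 0·x² - 3/4·x³.
With x = 1/4: s(1/4) = -1299/256.

-5.0742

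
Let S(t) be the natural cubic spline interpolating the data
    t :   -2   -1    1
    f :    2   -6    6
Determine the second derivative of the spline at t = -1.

14

Put M_i = S'' at the i-th knot. Here h = (1, 2) and Δ = (-8, 6), so the interior equations h_(i-1)·M_(i-1) + 2(h_(i-1)+h_i)·M_i + h_i·M_(i+1) = 6(Δ_i − Δ_(i-1)) read
  1·M_0 + 6·M_1 + 2·M_2 = 6(Δ_1 - Δ_0) = 84
Natural end conditions: M_0 = M_2 = 0.
Hence M_0 = 0, M_1 = 14, M_2 = 0.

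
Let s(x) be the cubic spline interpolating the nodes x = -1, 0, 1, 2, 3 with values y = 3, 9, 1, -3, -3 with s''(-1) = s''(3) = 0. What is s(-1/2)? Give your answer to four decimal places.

Write m_i for s''(x_i). With h_i = 1, 1, 1, 1 and divided differences Δ_i = 6, -8, -4, 0, the continuity of s' gives the tridiagonal system
  1·m_0 + 4·m_1 + 1·m_2 = 6(Δ_1 - Δ_0) = -84
  1·m_1 + 4·m_2 + 1·m_3 = 6(Δ_2 - Δ_1) = 24
  1·m_2 + 4·m_3 + 1·m_4 = 6(Δ_3 - Δ_2) = 24
Natural end conditions: m_0 = m_4 = 0.
Forward elimination and back-substitution give m_0 = 0, m_1 = -333/14, m_2 = 78/7, m_3 = 45/14, m_4 = 0.
On [-1, 0], s(x) = 3 + 279/28·(x + 1) + 0·(x + 1)² - 111/28·(x + 1)³.
With (x + 1) = 1/2: s(-1/2) = 1677/224.

7.4866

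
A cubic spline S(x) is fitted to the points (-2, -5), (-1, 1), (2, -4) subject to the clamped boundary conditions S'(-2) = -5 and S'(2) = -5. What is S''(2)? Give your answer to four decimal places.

With σ_i denoting the second derivative at x_i, h_i = 1, 3, and Δ_i = (y_(i+1) − y_i)/h_i = 6, -5/3:
  1·σ_0 + 8·σ_1 + 3·σ_2 = 6(Δ_1 - Δ_0) = -46
Clamped end conditions give two more equations: 2h_0·σ_0 + h_0·σ_1 = 6(Δ_0 - S'(-2)) = 66 and h_1·σ_1 + 2h_1·σ_2 = 6(S'(2) - Δ_1) = -20.
Solving: σ_0 = 155/4, σ_1 = -23/2, σ_2 = 29/12.

2.4167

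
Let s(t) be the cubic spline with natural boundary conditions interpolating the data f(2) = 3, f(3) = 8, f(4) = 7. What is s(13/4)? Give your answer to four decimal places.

8.2422

With m_i denoting the second derivative at x_i, h_i = 1, 1, and Δ_i = (y_(i+1) − y_i)/h_i = 5, -1:
  1·m_0 + 4·m_1 + 1·m_2 = 6(Δ_1 - Δ_0) = -36
Natural end conditions: m_0 = m_2 = 0.
Solving: m_0 = 0, m_1 = -9, m_2 = 0.
On [3, 4], s(t) = 8 + 2·(t - 3) - 9/2·(t - 3)² + 3/2·(t - 3)³.
With (t - 3) = 1/4: s(13/4) = 1055/128.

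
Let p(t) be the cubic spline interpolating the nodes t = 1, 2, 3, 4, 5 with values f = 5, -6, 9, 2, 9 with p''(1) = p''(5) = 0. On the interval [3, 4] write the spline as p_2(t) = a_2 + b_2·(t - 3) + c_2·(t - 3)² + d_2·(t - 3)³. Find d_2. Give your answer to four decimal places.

14.9286

With m_i denoting the second derivative at x_i, h_i = 1, 1, 1, 1, and Δ_i = (y_(i+1) − y_i)/h_i = -11, 15, -7, 7:
  1·m_0 + 4·m_1 + 1·m_2 = 6(Δ_1 - Δ_0) = 156
  1·m_1 + 4·m_2 + 1·m_3 = 6(Δ_2 - Δ_1) = -132
  1·m_2 + 4·m_3 + 1·m_4 = 6(Δ_3 - Δ_2) = 84
Natural end conditions: m_0 = m_4 = 0.
Forward elimination and back-substitution give m_0 = 0, m_1 = 369/7, m_2 = -384/7, m_3 = 243/7, m_4 = 0.
On [3, 4], with p_2(t) = a_2 + b_2·(t - 3) + c_2·(t - 3)² + d_2·(t - 3)³: c_2 = m_2/2 = -192/7, d_2 = (m_3 - m_2)/(6h_2) = 209/14, b_2 = Δ_2 - h_2(2m_2 + m_3)/6 = 11/2.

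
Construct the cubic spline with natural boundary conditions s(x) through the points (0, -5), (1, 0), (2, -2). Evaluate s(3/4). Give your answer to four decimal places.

With M_i denoting the second derivative at x_i, h_i = 1, 1, and Δ_i = (y_(i+1) − y_i)/h_i = 5, -2:
  1·M_0 + 4·M_1 + 1·M_2 = 6(Δ_1 - Δ_0) = -42
Natural end conditions: M_0 = M_2 = 0.
Solving: M_0 = 0, M_1 = -21/2, M_2 = 0.
On [0, 1], s(x) = -5 + 27/4·x + 0·x² - 7/4·x³.
With x = 3/4: s(3/4) = -173/256.

-0.6758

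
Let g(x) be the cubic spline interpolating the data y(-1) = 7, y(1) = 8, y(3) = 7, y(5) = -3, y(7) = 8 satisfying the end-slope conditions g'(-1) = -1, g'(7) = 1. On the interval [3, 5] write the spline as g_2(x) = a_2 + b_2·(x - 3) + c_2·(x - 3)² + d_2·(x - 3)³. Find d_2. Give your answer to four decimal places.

1.6272

Put σ_i = g'' at the i-th knot. Here h = (2, 2, 2, 2) and Δ = (1/2, -1/2, -5, 11/2), so the interior equations h_(i-1)·σ_(i-1) + 2(h_(i-1)+h_i)·σ_i + h_i·σ_(i+1) = 6(Δ_i − Δ_(i-1)) read
  2·σ_0 + 8·σ_1 + 2·σ_2 = 6(Δ_1 - Δ_0) = -6
  2·σ_1 + 8·σ_2 + 2·σ_3 = 6(Δ_2 - Δ_1) = -27
  2·σ_2 + 8·σ_3 + 2·σ_4 = 6(Δ_3 - Δ_2) = 63
Clamped end conditions give two more equations: 2h_0·σ_0 + h_0·σ_1 = 6(Δ_0 - g'(-1)) = 9 and h_3·σ_3 + 2h_3·σ_4 = 6(g'(7) - Δ_3) = -27.
Forward elimination and back-substitution give σ_0 = 229/112, σ_1 = 23/56, σ_2 = -107/16, σ_3 = 719/56, σ_4 = -1475/112.
On [3, 5], with g_2(x) = a_2 + b_2·(x - 3) + c_2·(x - 3)² + d_2·(x - 3)³: c_2 = σ_2/2 = -107/32, d_2 = (σ_3 - σ_2)/(6h_2) = 729/448, b_2 = Δ_2 - h_2(2σ_2 + σ_3)/6 = -135/28.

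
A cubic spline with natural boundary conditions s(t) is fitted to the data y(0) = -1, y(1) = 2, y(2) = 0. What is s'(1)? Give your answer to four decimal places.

0.5000

Put M_i = s'' at the i-th knot. Here h = (1, 1) and Δ = (3, -2), so the interior equations h_(i-1)·M_(i-1) + 2(h_(i-1)+h_i)·M_i + h_i·M_(i+1) = 6(Δ_i − Δ_(i-1)) read
  1·M_0 + 4·M_1 + 1·M_2 = 6(Δ_1 - Δ_0) = -30
Natural end conditions: M_0 = M_2 = 0.
Forward elimination and back-substitution give M_0 = 0, M_1 = -15/2, M_2 = 0.
On [1, 2], s'(t) = b_1 + 2c_1·(t - 1) + 3d_1·(t - 1)² with b_1 = Δ_1 - h_1(2M_1 + M_2)/6 = 1/2, c_1 = M_1/2 = -15/4, d_1 = (M_2 - M_1)/(6h_1) = 5/4. So s'(1) = 1/2.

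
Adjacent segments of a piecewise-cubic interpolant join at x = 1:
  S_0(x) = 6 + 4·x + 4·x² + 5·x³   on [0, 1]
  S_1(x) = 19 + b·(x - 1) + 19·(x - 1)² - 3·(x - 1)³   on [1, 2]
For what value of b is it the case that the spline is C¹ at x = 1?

S_0'(x) = 4 + 8·x + 15·x², so S_0'(1) = 27. On the right, S_1'(1) = b, so b = 27.

27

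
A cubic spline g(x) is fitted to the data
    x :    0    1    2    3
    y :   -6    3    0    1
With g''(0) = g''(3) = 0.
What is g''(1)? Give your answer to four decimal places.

-20.8000

With M_i denoting the second derivative at x_i, h_i = 1, 1, 1, and Δ_i = (y_(i+1) − y_i)/h_i = 9, -3, 1:
  1·M_0 + 4·M_1 + 1·M_2 = 6(Δ_1 - Δ_0) = -72
  1·M_1 + 4·M_2 + 1·M_3 = 6(Δ_2 - Δ_1) = 24
Natural end conditions: M_0 = M_3 = 0.
Solving: M_0 = 0, M_1 = -104/5, M_2 = 56/5, M_3 = 0.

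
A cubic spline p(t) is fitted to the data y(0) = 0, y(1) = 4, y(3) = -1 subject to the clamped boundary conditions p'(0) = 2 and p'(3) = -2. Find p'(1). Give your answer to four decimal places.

2.4167

Write m_i for p''(x_i). With h_i = 1, 2 and divided differences Δ_i = 4, -5/2, the continuity of p' gives the tridiagonal system
  1·m_0 + 6·m_1 + 2·m_2 = 6(Δ_1 - Δ_0) = -39
Clamped end conditions give two more equations: 2h_0·m_0 + h_0·m_1 = 6(Δ_0 - p'(0)) = 12 and h_1·m_1 + 2h_1·m_2 = 6(p'(3) - Δ_1) = 3.
Solving the tridiagonal system: m_0 = 67/6, m_1 = -31/3, m_2 = 71/12.
On [1, 3], p'(t) = b_1 + 2c_1·(t - 1) + 3d_1·(t - 1)² with b_1 = Δ_1 - h_1(2m_1 + m_2)/6 = 29/12, c_1 = m_1/2 = -31/6, d_1 = (m_2 - m_1)/(6h_1) = 65/48. So p'(1) = 29/12.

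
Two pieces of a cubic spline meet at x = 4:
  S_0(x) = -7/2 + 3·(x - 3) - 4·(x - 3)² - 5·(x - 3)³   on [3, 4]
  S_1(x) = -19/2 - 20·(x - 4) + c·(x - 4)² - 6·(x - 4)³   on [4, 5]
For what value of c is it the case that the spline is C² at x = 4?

S_0''(x) = -8 - 30·(x - 3), so S_0''(4) = -38. On the right, S_1''(4) = 2c, so c = -19.

-19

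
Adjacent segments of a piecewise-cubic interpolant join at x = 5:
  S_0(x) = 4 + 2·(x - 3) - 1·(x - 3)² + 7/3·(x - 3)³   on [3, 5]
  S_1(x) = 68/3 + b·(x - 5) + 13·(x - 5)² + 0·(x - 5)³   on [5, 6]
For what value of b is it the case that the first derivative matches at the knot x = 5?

26

S_0'(x) = 2 - 2·(x - 3) + 7·(x - 3)², so S_0'(5) = 26. On the right, S_1'(5) = b, so b = 26.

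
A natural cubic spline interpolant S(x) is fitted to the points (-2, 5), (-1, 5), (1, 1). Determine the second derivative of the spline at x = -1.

Let m_i = S''(x_i). Step sizes h_i = 1, 2; slopes of the chords Δ_i = (y_(i+1) - y_i)/h_i = 0, -2.
  1·m_0 + 6·m_1 + 2·m_2 = 6(Δ_1 - Δ_0) = -12
Natural end conditions: m_0 = m_2 = 0.
Solving the tridiagonal system: m_0 = 0, m_1 = -2, m_2 = 0.

-2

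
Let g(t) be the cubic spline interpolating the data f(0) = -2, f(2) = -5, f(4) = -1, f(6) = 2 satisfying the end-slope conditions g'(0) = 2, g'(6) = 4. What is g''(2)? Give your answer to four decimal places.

5.3667

Write M_i for g''(x_i). With h_i = 2, 2, 2 and divided differences Δ_i = -3/2, 2, 3/2, the continuity of g' gives the tridiagonal system
  2·M_0 + 8·M_1 + 2·M_2 = 6(Δ_1 - Δ_0) = 21
  2·M_1 + 8·M_2 + 2·M_3 = 6(Δ_2 - Δ_1) = -3
Clamped end conditions give two more equations: 2h_0·M_0 + h_0·M_1 = 6(Δ_0 - g'(0)) = -21 and h_2·M_2 + 2h_2·M_3 = 6(g'(6) - Δ_2) = 15.
Forward elimination and back-substitution give M_0 = -119/15, M_1 = 161/30, M_2 = -91/30, M_3 = 79/15.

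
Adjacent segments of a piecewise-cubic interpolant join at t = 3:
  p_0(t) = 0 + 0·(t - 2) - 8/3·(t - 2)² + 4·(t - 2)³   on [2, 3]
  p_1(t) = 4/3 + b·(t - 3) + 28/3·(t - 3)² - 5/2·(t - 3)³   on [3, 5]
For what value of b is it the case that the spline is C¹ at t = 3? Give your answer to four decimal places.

6.6667

p_0'(t) = 0 - 16/3·(t - 2) + 12·(t - 2)², so p_0'(3) = 20/3. On the right, p_1'(3) = b, so b = 20/3.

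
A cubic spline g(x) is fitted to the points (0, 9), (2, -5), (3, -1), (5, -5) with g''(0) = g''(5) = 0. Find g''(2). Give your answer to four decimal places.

Let M_i = g''(x_i). Step sizes h_i = 2, 1, 2; slopes of the chords Δ_i = (y_(i+1) - y_i)/h_i = -7, 4, -2.
  2·M_0 + 6·M_1 + 1·M_2 = 6(Δ_1 - Δ_0) = 66
  1·M_1 + 6·M_2 + 2·M_3 = 6(Δ_2 - Δ_1) = -36
Natural end conditions: M_0 = M_3 = 0.
Hence M_0 = 0, M_1 = 432/35, M_2 = -282/35, M_3 = 0.

12.3429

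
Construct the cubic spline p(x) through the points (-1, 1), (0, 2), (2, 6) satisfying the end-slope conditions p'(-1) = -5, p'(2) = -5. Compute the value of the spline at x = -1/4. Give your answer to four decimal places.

Let M_i = p''(x_i). Step sizes h_i = 1, 2; slopes of the chords Δ_i = (y_(i+1) - y_i)/h_i = 1, 2.
  1·M_0 + 6·M_1 + 2·M_2 = 6(Δ_1 - Δ_0) = 6
Clamped end conditions give two more equations: 2h_0·M_0 + h_0·M_1 = 6(Δ_0 - p'(-1)) = 36 and h_1·M_1 + 2h_1·M_2 = 6(p'(2) - Δ_1) = -42.
Forward elimination and back-substitution give M_0 = 17, M_1 = 2, M_2 = -23/2.
On [-1, 0], p(x) = 1 - 5·(x + 1) + 17/2·(x + 1)² - 5/2·(x + 1)³.
With (x + 1) = 3/4: p(-1/4) = 125/128.

0.9766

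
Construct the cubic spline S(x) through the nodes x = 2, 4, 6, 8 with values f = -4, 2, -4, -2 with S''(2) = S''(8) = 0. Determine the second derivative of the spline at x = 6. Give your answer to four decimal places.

With M_i denoting the second derivative at x_i, h_i = 2, 2, 2, and Δ_i = (y_(i+1) − y_i)/h_i = 3, -3, 1:
  2·M_0 + 8·M_1 + 2·M_2 = 6(Δ_1 - Δ_0) = -36
  2·M_1 + 8·M_2 + 2·M_3 = 6(Δ_2 - Δ_1) = 24
Natural end conditions: M_0 = M_3 = 0.
Hence M_0 = 0, M_1 = -28/5, M_2 = 22/5, M_3 = 0.

4.4000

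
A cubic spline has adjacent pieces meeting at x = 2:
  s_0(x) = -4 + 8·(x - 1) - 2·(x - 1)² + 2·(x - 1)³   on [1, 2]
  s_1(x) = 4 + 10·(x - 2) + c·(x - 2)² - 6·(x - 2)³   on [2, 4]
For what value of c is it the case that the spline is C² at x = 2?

s_0''(x) = -4 + 12·(x - 1), so s_0''(2) = 8. On the right, s_1''(2) = 2c, so c = 4.

4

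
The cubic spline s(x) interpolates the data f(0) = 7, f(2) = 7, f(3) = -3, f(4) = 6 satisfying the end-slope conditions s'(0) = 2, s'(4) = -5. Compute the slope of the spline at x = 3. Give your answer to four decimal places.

Let M_i = s''(x_i). Step sizes h_i = 2, 1, 1; slopes of the chords Δ_i = (y_(i+1) - y_i)/h_i = 0, -10, 9.
  2·M_0 + 6·M_1 + 1·M_2 = 6(Δ_1 - Δ_0) = -60
  1·M_1 + 4·M_2 + 1·M_3 = 6(Δ_2 - Δ_1) = 114
Clamped end conditions give two more equations: 2h_0·M_0 + h_0·M_1 = 6(Δ_0 - s'(0)) = -12 and h_2·M_2 + 2h_2·M_3 = 6(s'(4) - Δ_2) = -84.
Forward elimination and back-substitution give M_0 = 82/11, M_1 = -230/11, M_2 = 556/11, M_3 = -740/11.
On [3, 4], s'(x) = b_2 + 2c_2·(x - 3) + 3d_2·(x - 3)² with b_2 = Δ_2 - h_2(2M_2 + M_3)/6 = 37/11, c_2 = M_2/2 = 278/11, d_2 = (M_3 - M_2)/(6h_2) = -216/11. So s'(3) = 37/11.

3.3636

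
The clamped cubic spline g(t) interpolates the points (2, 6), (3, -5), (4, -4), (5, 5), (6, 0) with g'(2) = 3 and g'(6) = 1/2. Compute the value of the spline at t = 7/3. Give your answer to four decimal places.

Let m_i = g''(x_i). Step sizes h_i = 1, 1, 1, 1; slopes of the chords Δ_i = (y_(i+1) - y_i)/h_i = -11, 1, 9, -5.
  1·m_0 + 4·m_1 + 1·m_2 = 6(Δ_1 - Δ_0) = 72
  1·m_1 + 4·m_2 + 1·m_3 = 6(Δ_2 - Δ_1) = 48
  1·m_2 + 4·m_3 + 1·m_4 = 6(Δ_3 - Δ_2) = -84
Clamped end conditions give two more equations: 2h_0·m_0 + h_0·m_1 = 6(Δ_0 - g'(2)) = -84 and h_3·m_3 + 2h_3·m_4 = 6(g'(6) - Δ_3) = 33.
Hence m_0 = -3161/56, m_1 = 809/28, m_2 = 103/8, m_3 = -907/28, m_4 = 1831/56.
On [2, 3], g(t) = 6 + 3·(t - 2) - 3161/112·(t - 2)² + 1593/112·(t - 2)³.
With (t - 2) = 1/3: g(7/3) = 2213/504.

4.3909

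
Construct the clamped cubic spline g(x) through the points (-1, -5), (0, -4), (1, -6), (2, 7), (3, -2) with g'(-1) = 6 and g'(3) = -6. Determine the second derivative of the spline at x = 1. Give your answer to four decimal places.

38.2500

With M_i denoting the second derivative at x_i, h_i = 1, 1, 1, 1, and Δ_i = (y_(i+1) − y_i)/h_i = 1, -2, 13, -9:
  1·M_0 + 4·M_1 + 1·M_2 = 6(Δ_1 - Δ_0) = -18
  1·M_1 + 4·M_2 + 1·M_3 = 6(Δ_2 - Δ_1) = 90
  1·M_2 + 4·M_3 + 1·M_4 = 6(Δ_3 - Δ_2) = -132
Clamped end conditions give two more equations: 2h_0·M_0 + h_0·M_1 = 6(Δ_0 - g'(-1)) = -30 and h_3·M_3 + 2h_3·M_4 = 6(g'(3) - Δ_3) = 18.
Solving: M_0 = -255/28, M_1 = -165/14, M_2 = 153/4, M_3 = -717/14, M_4 = 969/28.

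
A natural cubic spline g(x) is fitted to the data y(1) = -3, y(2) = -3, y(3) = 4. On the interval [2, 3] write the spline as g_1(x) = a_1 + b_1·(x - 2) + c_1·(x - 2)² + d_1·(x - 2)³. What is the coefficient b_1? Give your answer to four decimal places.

Let m_i = g''(x_i). Step sizes h_i = 1, 1; slopes of the chords Δ_i = (y_(i+1) - y_i)/h_i = 0, 7.
  1·m_0 + 4·m_1 + 1·m_2 = 6(Δ_1 - Δ_0) = 42
Natural end conditions: m_0 = m_2 = 0.
Solving: m_0 = 0, m_1 = 21/2, m_2 = 0.
On [2, 3], with g_1(x) = a_1 + b_1·(x - 2) + c_1·(x - 2)² + d_1·(x - 2)³: c_1 = m_1/2 = 21/4, d_1 = (m_2 - m_1)/(6h_1) = -7/4, b_1 = Δ_1 - h_1(2m_1 + m_2)/6 = 7/2.

3.5000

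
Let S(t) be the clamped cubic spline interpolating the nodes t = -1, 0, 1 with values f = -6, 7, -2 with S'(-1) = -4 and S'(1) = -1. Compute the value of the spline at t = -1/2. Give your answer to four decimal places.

-0.5313

Let σ_i = S''(x_i). Step sizes h_i = 1, 1; slopes of the chords Δ_i = (y_(i+1) - y_i)/h_i = 13, -9.
  1·σ_0 + 4·σ_1 + 1·σ_2 = 6(Δ_1 - Δ_0) = -132
Clamped end conditions give two more equations: 2h_0·σ_0 + h_0·σ_1 = 6(Δ_0 - S'(-1)) = 102 and h_1·σ_1 + 2h_1·σ_2 = 6(S'(1) - Δ_1) = 48.
Solving the tridiagonal system: σ_0 = 171/2, σ_1 = -69, σ_2 = 117/2.
On [-1, 0], S(t) = -6 - 4·(t + 1) + 171/4·(t + 1)² - 103/4·(t + 1)³.
With (t + 1) = 1/2: S(-1/2) = -17/32.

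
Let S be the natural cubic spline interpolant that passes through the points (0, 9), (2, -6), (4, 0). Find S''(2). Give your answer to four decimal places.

Put M_i = S'' at the i-th knot. Here h = (2, 2) and Δ = (-15/2, 3), so the interior equations h_(i-1)·M_(i-1) + 2(h_(i-1)+h_i)·M_i + h_i·M_(i+1) = 6(Δ_i − Δ_(i-1)) read
  2·M_0 + 8·M_1 + 2·M_2 = 6(Δ_1 - Δ_0) = 63
Natural end conditions: M_0 = M_2 = 0.
Solving the tridiagonal system: M_0 = 0, M_1 = 63/8, M_2 = 0.

7.8750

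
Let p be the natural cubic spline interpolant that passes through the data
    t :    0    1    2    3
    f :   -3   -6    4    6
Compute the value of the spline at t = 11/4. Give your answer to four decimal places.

6.2031

Put M_i = p'' at the i-th knot. Here h = (1, 1, 1) and Δ = (-3, 10, 2), so the interior equations h_(i-1)·M_(i-1) + 2(h_(i-1)+h_i)·M_i + h_i·M_(i+1) = 6(Δ_i − Δ_(i-1)) read
  1·M_0 + 4·M_1 + 1·M_2 = 6(Δ_1 - Δ_0) = 78
  1·M_1 + 4·M_2 + 1·M_3 = 6(Δ_2 - Δ_1) = -48
Natural end conditions: M_0 = M_3 = 0.
Forward elimination and back-substitution give M_0 = 0, M_1 = 24, M_2 = -18, M_3 = 0.
On [2, 3], p(t) = 4 + 8·(t - 2) - 9·(t - 2)² + 3·(t - 2)³.
With (t - 2) = 3/4: p(11/4) = 397/64.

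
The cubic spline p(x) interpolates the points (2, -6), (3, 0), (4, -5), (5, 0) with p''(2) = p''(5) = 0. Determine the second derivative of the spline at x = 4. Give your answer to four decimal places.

Put M_i = p'' at the i-th knot. Here h = (1, 1, 1) and Δ = (6, -5, 5), so the interior equations h_(i-1)·M_(i-1) + 2(h_(i-1)+h_i)·M_i + h_i·M_(i+1) = 6(Δ_i − Δ_(i-1)) read
  1·M_0 + 4·M_1 + 1·M_2 = 6(Δ_1 - Δ_0) = -66
  1·M_1 + 4·M_2 + 1·M_3 = 6(Δ_2 - Δ_1) = 60
Natural end conditions: M_0 = M_3 = 0.
Solving: M_0 = 0, M_1 = -108/5, M_2 = 102/5, M_3 = 0.

20.4000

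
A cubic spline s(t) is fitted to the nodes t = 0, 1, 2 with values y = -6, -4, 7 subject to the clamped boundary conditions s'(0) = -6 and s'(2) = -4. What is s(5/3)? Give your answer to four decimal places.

5.6481

Write σ_i for s''(x_i). With h_i = 1, 1 and divided differences Δ_i = 2, 11, the continuity of s' gives the tridiagonal system
  1·σ_0 + 4·σ_1 + 1·σ_2 = 6(Δ_1 - Δ_0) = 54
Clamped end conditions give two more equations: 2h_0·σ_0 + h_0·σ_1 = 6(Δ_0 - s'(0)) = 48 and h_1·σ_1 + 2h_1·σ_2 = 6(s'(2) - Δ_1) = -90.
Forward elimination and back-substitution give σ_0 = 23/2, σ_1 = 25, σ_2 = -115/2.
On [1, 2], s(t) = -4 + 49/4·(t - 1) + 25/2·(t - 1)² - 55/4·(t - 1)³.
With (t - 1) = 2/3: s(5/3) = 305/54.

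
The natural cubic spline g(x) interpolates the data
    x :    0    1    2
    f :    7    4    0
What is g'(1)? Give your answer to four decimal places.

-3.5000

Let m_i = g''(x_i). Step sizes h_i = 1, 1; slopes of the chords Δ_i = (y_(i+1) - y_i)/h_i = -3, -4.
  1·m_0 + 4·m_1 + 1·m_2 = 6(Δ_1 - Δ_0) = -6
Natural end conditions: m_0 = m_2 = 0.
Solving the tridiagonal system: m_0 = 0, m_1 = -3/2, m_2 = 0.
On [1, 2], g'(x) = b_1 + 2c_1·(x - 1) + 3d_1·(x - 1)² with b_1 = Δ_1 - h_1(2m_1 + m_2)/6 = -7/2, c_1 = m_1/2 = -3/4, d_1 = (m_2 - m_1)/(6h_1) = 1/4. So g'(1) = -7/2.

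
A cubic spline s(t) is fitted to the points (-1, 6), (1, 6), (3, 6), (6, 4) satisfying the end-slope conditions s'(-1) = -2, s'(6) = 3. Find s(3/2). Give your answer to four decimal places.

6.3446

Write m_i for s''(x_i). With h_i = 2, 2, 3 and divided differences Δ_i = 0, 0, -2/3, the continuity of s' gives the tridiagonal system
  2·m_0 + 8·m_1 + 2·m_2 = 6(Δ_1 - Δ_0) = 0
  2·m_1 + 10·m_2 + 3·m_3 = 6(Δ_2 - Δ_1) = -4
Clamped end conditions give two more equations: 2h_0·m_0 + h_0·m_1 = 6(Δ_0 - s'(-1)) = 12 and h_2·m_2 + 2h_2·m_3 = 6(s'(6) - Δ_2) = 22.
Forward elimination and back-substitution give m_0 = 118/37, m_1 = -14/37, m_2 = -62/37, m_3 = 500/111.
On [1, 3], s(t) = 6 + 30/37·(t - 1) - 7/37·(t - 1)² - 4/37·(t - 1)³.
With (t - 1) = 1/2: s(3/2) = 939/148.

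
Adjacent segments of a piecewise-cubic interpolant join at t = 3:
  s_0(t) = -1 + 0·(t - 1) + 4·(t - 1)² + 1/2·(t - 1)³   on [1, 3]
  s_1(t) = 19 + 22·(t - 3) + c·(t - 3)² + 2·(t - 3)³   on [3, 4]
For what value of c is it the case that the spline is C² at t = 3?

7

s_0''(t) = 8 + 3·(t - 1), so s_0''(3) = 14. On the right, s_1''(3) = 2c, so c = 7.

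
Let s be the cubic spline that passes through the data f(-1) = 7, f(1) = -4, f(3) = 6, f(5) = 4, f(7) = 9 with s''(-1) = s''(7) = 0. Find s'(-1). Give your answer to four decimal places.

-8.8036

With M_i denoting the second derivative at x_i, h_i = 2, 2, 2, 2, and Δ_i = (y_(i+1) − y_i)/h_i = -11/2, 5, -1, 5/2:
  2·M_0 + 8·M_1 + 2·M_2 = 6(Δ_1 - Δ_0) = 63
  2·M_1 + 8·M_2 + 2·M_3 = 6(Δ_2 - Δ_1) = -36
  2·M_2 + 8·M_3 + 2·M_4 = 6(Δ_3 - Δ_2) = 21
Natural end conditions: M_0 = M_4 = 0.
Solving: M_0 = 0, M_1 = 555/56, M_2 = -57/7, M_3 = 261/56, M_4 = 0.
On [-1, 1], s'(x) = b_0 + 2c_0·(x + 1) + 3d_0·(x + 1)² with b_0 = Δ_0 - h_0(2M_0 + M_1)/6 = -493/56, c_0 = M_0/2 = 0, d_0 = (M_1 - M_0)/(6h_0) = 185/224. So s'(-1) = -493/56.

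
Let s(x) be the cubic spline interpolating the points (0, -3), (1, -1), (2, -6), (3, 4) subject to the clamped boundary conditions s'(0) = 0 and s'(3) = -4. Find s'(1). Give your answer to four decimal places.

-3.6667

With M_i denoting the second derivative at x_i, h_i = 1, 1, 1, and Δ_i = (y_(i+1) − y_i)/h_i = 2, -5, 10:
  1·M_0 + 4·M_1 + 1·M_2 = 6(Δ_1 - Δ_0) = -42
  1·M_1 + 4·M_2 + 1·M_3 = 6(Δ_2 - Δ_1) = 90
Clamped end conditions give two more equations: 2h_0·M_0 + h_0·M_1 = 6(Δ_0 - s'(0)) = 12 and h_2·M_2 + 2h_2·M_3 = 6(s'(3) - Δ_2) = -84.
Solving: M_0 = 58/3, M_1 = -80/3, M_2 = 136/3, M_3 = -194/3.
On [1, 2], s'(x) = b_1 + 2c_1·(x - 1) + 3d_1·(x - 1)² with b_1 = Δ_1 - h_1(2M_1 + M_2)/6 = -11/3, c_1 = M_1/2 = -40/3, d_1 = (M_2 - M_1)/(6h_1) = 12. So s'(1) = -11/3.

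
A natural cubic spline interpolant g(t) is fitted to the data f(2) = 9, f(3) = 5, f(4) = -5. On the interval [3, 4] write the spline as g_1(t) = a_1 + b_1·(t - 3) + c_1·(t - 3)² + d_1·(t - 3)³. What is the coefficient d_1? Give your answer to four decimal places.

1.5000

Let σ_i = g''(x_i). Step sizes h_i = 1, 1; slopes of the chords Δ_i = (y_(i+1) - y_i)/h_i = -4, -10.
  1·σ_0 + 4·σ_1 + 1·σ_2 = 6(Δ_1 - Δ_0) = -36
Natural end conditions: σ_0 = σ_2 = 0.
Solving the tridiagonal system: σ_0 = 0, σ_1 = -9, σ_2 = 0.
On [3, 4], with g_1(t) = a_1 + b_1·(t - 3) + c_1·(t - 3)² + d_1·(t - 3)³: c_1 = σ_1/2 = -9/2, d_1 = (σ_2 - σ_1)/(6h_1) = 3/2, b_1 = Δ_1 - h_1(2σ_1 + σ_2)/6 = -7.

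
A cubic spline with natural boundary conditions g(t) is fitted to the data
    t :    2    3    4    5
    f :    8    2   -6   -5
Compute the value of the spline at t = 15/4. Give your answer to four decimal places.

Let M_i = g''(x_i). Step sizes h_i = 1, 1, 1; slopes of the chords Δ_i = (y_(i+1) - y_i)/h_i = -6, -8, 1.
  1·M_0 + 4·M_1 + 1·M_2 = 6(Δ_1 - Δ_0) = -12
  1·M_1 + 4·M_2 + 1·M_3 = 6(Δ_2 - Δ_1) = 54
Natural end conditions: M_0 = M_3 = 0.
Forward elimination and back-substitution give M_0 = 0, M_1 = -34/5, M_2 = 76/5, M_3 = 0.
On [3, 4], g(t) = 2 - 124/15·(t - 3) - 17/5·(t - 3)² + 11/3·(t - 3)³.
With (t - 3) = 3/4: g(15/4) = -1461/320.

-4.5656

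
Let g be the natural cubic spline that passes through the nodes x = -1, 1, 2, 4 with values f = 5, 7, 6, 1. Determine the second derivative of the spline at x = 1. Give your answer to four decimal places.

-1.8000

With M_i denoting the second derivative at x_i, h_i = 2, 1, 2, and Δ_i = (y_(i+1) − y_i)/h_i = 1, -1, -5/2:
  2·M_0 + 6·M_1 + 1·M_2 = 6(Δ_1 - Δ_0) = -12
  1·M_1 + 6·M_2 + 2·M_3 = 6(Δ_2 - Δ_1) = -9
Natural end conditions: M_0 = M_3 = 0.
Forward elimination and back-substitution give M_0 = 0, M_1 = -9/5, M_2 = -6/5, M_3 = 0.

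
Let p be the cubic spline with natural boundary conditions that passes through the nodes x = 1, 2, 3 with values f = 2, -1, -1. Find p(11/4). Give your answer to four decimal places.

Write m_i for p''(x_i). With h_i = 1, 1 and divided differences Δ_i = -3, 0, the continuity of p' gives the tridiagonal system
  1·m_0 + 4·m_1 + 1·m_2 = 6(Δ_1 - Δ_0) = 18
Natural end conditions: m_0 = m_2 = 0.
Hence m_0 = 0, m_1 = 9/2, m_2 = 0.
On [2, 3], p(x) = -1 - 3/2·(x - 2) + 9/4·(x - 2)² - 3/4·(x - 2)³.
With (x - 2) = 3/4: p(11/4) = -301/256.

-1.1758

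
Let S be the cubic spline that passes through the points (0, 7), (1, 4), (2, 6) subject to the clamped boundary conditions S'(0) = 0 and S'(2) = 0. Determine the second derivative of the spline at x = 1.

Write σ_i for S''(x_i). With h_i = 1, 1 and divided differences Δ_i = -3, 2, the continuity of S' gives the tridiagonal system
  1·σ_0 + 4·σ_1 + 1·σ_2 = 6(Δ_1 - Δ_0) = 30
Clamped end conditions give two more equations: 2h_0·σ_0 + h_0·σ_1 = 6(Δ_0 - S'(0)) = -18 and h_1·σ_1 + 2h_1·σ_2 = 6(S'(2) - Δ_1) = -12.
Solving: σ_0 = -33/2, σ_1 = 15, σ_2 = -27/2.

15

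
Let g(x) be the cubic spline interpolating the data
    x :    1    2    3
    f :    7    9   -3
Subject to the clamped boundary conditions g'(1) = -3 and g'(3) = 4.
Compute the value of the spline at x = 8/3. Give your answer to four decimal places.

Let M_i = g''(x_i). Step sizes h_i = 1, 1; slopes of the chords Δ_i = (y_(i+1) - y_i)/h_i = 2, -12.
  1·M_0 + 4·M_1 + 1·M_2 = 6(Δ_1 - Δ_0) = -84
Clamped end conditions give two more equations: 2h_0·M_0 + h_0·M_1 = 6(Δ_0 - g'(1)) = 30 and h_1·M_1 + 2h_1·M_2 = 6(g'(3) - Δ_1) = 96.
Forward elimination and back-substitution give M_0 = 79/2, M_1 = -49, M_2 = 145/2.
On [2, 3], g(x) = 9 - 31/4·(x - 2) - 49/2·(x - 2)² + 81/4·(x - 2)³.
With (x - 2) = 2/3: g(8/3) = -19/18.

-1.0556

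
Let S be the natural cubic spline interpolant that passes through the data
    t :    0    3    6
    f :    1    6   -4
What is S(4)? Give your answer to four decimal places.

Let M_i = S''(x_i). Step sizes h_i = 3, 3; slopes of the chords Δ_i = (y_(i+1) - y_i)/h_i = 5/3, -10/3.
  3·M_0 + 12·M_1 + 3·M_2 = 6(Δ_1 - Δ_0) = -30
Natural end conditions: M_0 = M_2 = 0.
Solving: M_0 = 0, M_1 = -5/2, M_2 = 0.
On [3, 6], S(t) = 6 - 5/6·(t - 3) - 5/4·(t - 3)² + 5/36·(t - 3)³.
With (t - 3) = 1: S(4) = 73/18.

4.0556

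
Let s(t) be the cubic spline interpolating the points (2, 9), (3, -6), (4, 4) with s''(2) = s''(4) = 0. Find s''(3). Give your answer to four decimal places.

37.5000

Put M_i = s'' at the i-th knot. Here h = (1, 1) and Δ = (-15, 10), so the interior equations h_(i-1)·M_(i-1) + 2(h_(i-1)+h_i)·M_i + h_i·M_(i+1) = 6(Δ_i − Δ_(i-1)) read
  1·M_0 + 4·M_1 + 1·M_2 = 6(Δ_1 - Δ_0) = 150
Natural end conditions: M_0 = M_2 = 0.
Forward elimination and back-substitution give M_0 = 0, M_1 = 75/2, M_2 = 0.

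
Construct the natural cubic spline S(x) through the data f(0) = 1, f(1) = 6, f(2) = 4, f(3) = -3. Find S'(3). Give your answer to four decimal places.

Write M_i for S''(x_i). With h_i = 1, 1, 1 and divided differences Δ_i = 5, -2, -7, the continuity of S' gives the tridiagonal system
  1·M_0 + 4·M_1 + 1·M_2 = 6(Δ_1 - Δ_0) = -42
  1·M_1 + 4·M_2 + 1·M_3 = 6(Δ_2 - Δ_1) = -30
Natural end conditions: M_0 = M_3 = 0.
Solving: M_0 = 0, M_1 = -46/5, M_2 = -26/5, M_3 = 0.
On [2, 3], S'(x) = b_2 + 2c_2·(x - 2) + 3d_2·(x - 2)² with b_2 = Δ_2 - h_2(2M_2 + M_3)/6 = -79/15, c_2 = M_2/2 = -13/5, d_2 = (M_3 - M_2)/(6h_2) = 13/15. So S'(3) = -118/15.

-7.8667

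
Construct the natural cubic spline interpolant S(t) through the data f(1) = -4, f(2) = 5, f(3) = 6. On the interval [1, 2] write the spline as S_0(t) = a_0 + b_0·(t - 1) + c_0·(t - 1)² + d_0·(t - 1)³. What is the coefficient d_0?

-2

Write M_i for S''(x_i). With h_i = 1, 1 and divided differences Δ_i = 9, 1, the continuity of S' gives the tridiagonal system
  1·M_0 + 4·M_1 + 1·M_2 = 6(Δ_1 - Δ_0) = -48
Natural end conditions: M_0 = M_2 = 0.
Forward elimination and back-substitution give M_0 = 0, M_1 = -12, M_2 = 0.
On [1, 2], with S_0(t) = a_0 + b_0·(t - 1) + c_0·(t - 1)² + d_0·(t - 1)³: c_0 = M_0/2 = 0, d_0 = (M_1 - M_0)/(6h_0) = -2, b_0 = Δ_0 - h_0(2M_0 + M_1)/6 = 11.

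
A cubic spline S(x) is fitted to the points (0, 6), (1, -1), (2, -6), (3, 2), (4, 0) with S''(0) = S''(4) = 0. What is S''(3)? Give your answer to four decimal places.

Write m_i for S''(x_i). With h_i = 1, 1, 1, 1 and divided differences Δ_i = -7, -5, 8, -2, the continuity of S' gives the tridiagonal system
  1·m_0 + 4·m_1 + 1·m_2 = 6(Δ_1 - Δ_0) = 12
  1·m_1 + 4·m_2 + 1·m_3 = 6(Δ_2 - Δ_1) = 78
  1·m_2 + 4·m_3 + 1·m_4 = 6(Δ_3 - Δ_2) = -60
Natural end conditions: m_0 = m_4 = 0.
Solving: m_0 = 0, m_1 = -24/7, m_2 = 180/7, m_3 = -150/7, m_4 = 0.

-21.4286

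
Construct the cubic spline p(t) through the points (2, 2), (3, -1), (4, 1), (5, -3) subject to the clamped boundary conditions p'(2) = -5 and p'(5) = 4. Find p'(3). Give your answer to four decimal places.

1.2000

Write σ_i for p''(x_i). With h_i = 1, 1, 1 and divided differences Δ_i = -3, 2, -4, the continuity of p' gives the tridiagonal system
  1·σ_0 + 4·σ_1 + 1·σ_2 = 6(Δ_1 - Δ_0) = 30
  1·σ_1 + 4·σ_2 + 1·σ_3 = 6(Δ_2 - Δ_1) = -36
Clamped end conditions give two more equations: 2h_0·σ_0 + h_0·σ_1 = 6(Δ_0 - p'(2)) = 12 and h_2·σ_2 + 2h_2·σ_3 = 6(p'(5) - Δ_2) = 48.
Hence σ_0 = -2/5, σ_1 = 64/5, σ_2 = -104/5, σ_3 = 172/5.
On [3, 4], p'(t) = b_1 + 2c_1·(t - 3) + 3d_1·(t - 3)² with b_1 = Δ_1 - h_1(2σ_1 + σ_2)/6 = 6/5, c_1 = σ_1/2 = 32/5, d_1 = (σ_2 - σ_1)/(6h_1) = -28/5. So p'(3) = 6/5.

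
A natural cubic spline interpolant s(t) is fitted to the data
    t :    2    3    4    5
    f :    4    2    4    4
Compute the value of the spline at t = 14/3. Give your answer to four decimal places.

Put m_i = s'' at the i-th knot. Here h = (1, 1, 1) and Δ = (-2, 2, 0), so the interior equations h_(i-1)·m_(i-1) + 2(h_(i-1)+h_i)·m_i + h_i·m_(i+1) = 6(Δ_i − Δ_(i-1)) read
  1·m_0 + 4·m_1 + 1·m_2 = 6(Δ_1 - Δ_0) = 24
  1·m_1 + 4·m_2 + 1·m_3 = 6(Δ_2 - Δ_1) = -12
Natural end conditions: m_0 = m_3 = 0.
Forward elimination and back-substitution give m_0 = 0, m_1 = 36/5, m_2 = -24/5, m_3 = 0.
On [4, 5], s(t) = 4 + 8/5·(t - 4) - 12/5·(t - 4)² + 4/5·(t - 4)³.
With (t - 4) = 2/3: s(14/3) = 572/135.

4.2370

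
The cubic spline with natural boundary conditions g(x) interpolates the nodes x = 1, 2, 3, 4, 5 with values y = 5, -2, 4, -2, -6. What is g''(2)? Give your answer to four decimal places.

26.2500

Let σ_i = g''(x_i). Step sizes h_i = 1, 1, 1, 1; slopes of the chords Δ_i = (y_(i+1) - y_i)/h_i = -7, 6, -6, -4.
  1·σ_0 + 4·σ_1 + 1·σ_2 = 6(Δ_1 - Δ_0) = 78
  1·σ_1 + 4·σ_2 + 1·σ_3 = 6(Δ_2 - Δ_1) = -72
  1·σ_2 + 4·σ_3 + 1·σ_4 = 6(Δ_3 - Δ_2) = 12
Natural end conditions: σ_0 = σ_4 = 0.
Solving the tridiagonal system: σ_0 = 0, σ_1 = 105/4, σ_2 = -27, σ_3 = 39/4, σ_4 = 0.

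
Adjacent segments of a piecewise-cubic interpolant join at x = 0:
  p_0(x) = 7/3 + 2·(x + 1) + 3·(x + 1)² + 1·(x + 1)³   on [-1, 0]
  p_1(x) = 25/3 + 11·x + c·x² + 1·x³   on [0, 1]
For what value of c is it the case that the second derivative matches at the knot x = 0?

6

p_0''(x) = 6 + 6·(x + 1), so p_0''(0) = 12. On the right, p_1''(0) = 2c, so c = 6.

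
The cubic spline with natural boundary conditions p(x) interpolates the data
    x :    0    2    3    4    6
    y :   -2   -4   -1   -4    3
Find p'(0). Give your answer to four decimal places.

With M_i denoting the second derivative at x_i, h_i = 2, 1, 1, 2, and Δ_i = (y_(i+1) − y_i)/h_i = -1, 3, -3, 7/2:
  2·M_0 + 6·M_1 + 1·M_2 = 6(Δ_1 - Δ_0) = 24
  1·M_1 + 4·M_2 + 1·M_3 = 6(Δ_2 - Δ_1) = -36
  1·M_2 + 6·M_3 + 2·M_4 = 6(Δ_3 - Δ_2) = 39
Natural end conditions: M_0 = M_4 = 0.
Solving the tridiagonal system: M_0 = 0, M_1 = 269/44, M_2 = -279/22, M_3 = 379/44, M_4 = 0.
On [0, 2], p'(x) = b_0 + 2c_0·x + 3d_0·x² with b_0 = Δ_0 - h_0(2M_0 + M_1)/6 = -401/132, c_0 = M_0/2 = 0, d_0 = (M_1 - M_0)/(6h_0) = 269/528. So p'(0) = -401/132.

-3.0379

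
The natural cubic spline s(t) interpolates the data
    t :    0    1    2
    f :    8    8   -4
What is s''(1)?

-18

Write M_i for s''(x_i). With h_i = 1, 1 and divided differences Δ_i = 0, -12, the continuity of s' gives the tridiagonal system
  1·M_0 + 4·M_1 + 1·M_2 = 6(Δ_1 - Δ_0) = -72
Natural end conditions: M_0 = M_2 = 0.
Solving: M_0 = 0, M_1 = -18, M_2 = 0.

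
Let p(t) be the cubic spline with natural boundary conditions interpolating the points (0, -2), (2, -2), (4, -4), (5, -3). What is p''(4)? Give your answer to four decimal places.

2.4545

With M_i denoting the second derivative at x_i, h_i = 2, 2, 1, and Δ_i = (y_(i+1) − y_i)/h_i = 0, -1, 1:
  2·M_0 + 8·M_1 + 2·M_2 = 6(Δ_1 - Δ_0) = -6
  2·M_1 + 6·M_2 + 1·M_3 = 6(Δ_2 - Δ_1) = 12
Natural end conditions: M_0 = M_3 = 0.
Solving: M_0 = 0, M_1 = -15/11, M_2 = 27/11, M_3 = 0.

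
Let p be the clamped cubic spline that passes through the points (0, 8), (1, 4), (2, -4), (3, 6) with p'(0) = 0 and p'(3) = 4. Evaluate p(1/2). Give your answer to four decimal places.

Let M_i = p''(x_i). Step sizes h_i = 1, 1, 1; slopes of the chords Δ_i = (y_(i+1) - y_i)/h_i = -4, -8, 10.
  1·M_0 + 4·M_1 + 1·M_2 = 6(Δ_1 - Δ_0) = -24
  1·M_1 + 4·M_2 + 1·M_3 = 6(Δ_2 - Δ_1) = 108
Clamped end conditions give two more equations: 2h_0·M_0 + h_0·M_1 = 6(Δ_0 - p'(0)) = -24 and h_2·M_2 + 2h_2·M_3 = 6(p'(3) - Δ_2) = -36.
Forward elimination and back-substitution give M_0 = -68/15, M_1 = -224/15, M_2 = 604/15, M_3 = -572/15.
On [0, 1], p(x) = 8 + 0·x - 34/15·x² - 26/15·x³.
With x = 1/2: p(1/2) = 433/60.

7.2167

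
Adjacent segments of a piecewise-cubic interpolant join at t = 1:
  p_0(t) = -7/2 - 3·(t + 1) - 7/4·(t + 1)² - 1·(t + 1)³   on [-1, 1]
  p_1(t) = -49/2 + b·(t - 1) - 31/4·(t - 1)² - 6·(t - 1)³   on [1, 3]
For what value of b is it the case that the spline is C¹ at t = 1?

-22

p_0'(t) = -3 - 7/2·(t + 1) - 3·(t + 1)², so p_0'(1) = -22. On the right, p_1'(1) = b, so b = -22.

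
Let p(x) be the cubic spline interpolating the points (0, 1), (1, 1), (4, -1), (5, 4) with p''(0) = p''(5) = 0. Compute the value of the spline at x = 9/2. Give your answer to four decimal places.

1.1773

Write σ_i for p''(x_i). With h_i = 1, 3, 1 and divided differences Δ_i = 0, -2/3, 5, the continuity of p' gives the tridiagonal system
  1·σ_0 + 8·σ_1 + 3·σ_2 = 6(Δ_1 - Δ_0) = -4
  3·σ_1 + 8·σ_2 + 1·σ_3 = 6(Δ_2 - Δ_1) = 34
Natural end conditions: σ_0 = σ_3 = 0.
Forward elimination and back-substitution give σ_0 = 0, σ_1 = -134/55, σ_2 = 284/55, σ_3 = 0.
On [4, 5], p(x) = -1 + 541/165·(x - 4) + 142/55·(x - 4)² - 142/165·(x - 4)³.
With (x - 4) = 1/2: p(9/2) = 259/220.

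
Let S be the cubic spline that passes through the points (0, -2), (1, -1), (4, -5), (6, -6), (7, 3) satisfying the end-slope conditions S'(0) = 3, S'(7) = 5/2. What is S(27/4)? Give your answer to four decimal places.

Let M_i = S''(x_i). Step sizes h_i = 1, 3, 2, 1; slopes of the chords Δ_i = (y_(i+1) - y_i)/h_i = 1, -4/3, -1/2, 9.
  1·M_0 + 8·M_1 + 3·M_2 = 6(Δ_1 - Δ_0) = -14
  3·M_1 + 10·M_2 + 2·M_3 = 6(Δ_2 - Δ_1) = 5
  2·M_2 + 6·M_3 + 1·M_4 = 6(Δ_3 - Δ_2) = 57
Clamped end conditions give two more equations: 2h_0·M_0 + h_0·M_1 = 6(Δ_0 - S'(0)) = -12 and h_3·M_3 + 2h_3·M_4 = 6(S'(7) - Δ_3) = -39.
Solving the tridiagonal system: M_0 = -881/148, M_1 = -7/74, M_2 = -1079/444, M_3 = 1642/111, M_4 = -5971/222.
On [6, 7], S(t) = -6 + 3797/444·(t - 6) + 821/111·(t - 6)² - 3085/444·(t - 6)³.
With (t - 6) = 3/4: S(27/4) = 15563/9472.

1.6431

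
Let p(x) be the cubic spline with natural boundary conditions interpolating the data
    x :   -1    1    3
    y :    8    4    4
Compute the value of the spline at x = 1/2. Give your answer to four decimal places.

With m_i denoting the second derivative at x_i, h_i = 2, 2, and Δ_i = (y_(i+1) − y_i)/h_i = -2, 0:
  2·m_0 + 8·m_1 + 2·m_2 = 6(Δ_1 - Δ_0) = 12
Natural end conditions: m_0 = m_2 = 0.
Solving the tridiagonal system: m_0 = 0, m_1 = 3/2, m_2 = 0.
On [-1, 1], p(x) = 8 - 5/2·(x + 1) + 0·(x + 1)² + 1/8·(x + 1)³.
With (x + 1) = 3/2: p(1/2) = 299/64.

4.6719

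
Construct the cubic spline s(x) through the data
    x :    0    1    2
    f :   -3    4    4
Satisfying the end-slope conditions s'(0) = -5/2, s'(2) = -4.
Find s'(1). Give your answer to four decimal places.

6.8750

Let m_i = s''(x_i). Step sizes h_i = 1, 1; slopes of the chords Δ_i = (y_(i+1) - y_i)/h_i = 7, 0.
  1·m_0 + 4·m_1 + 1·m_2 = 6(Δ_1 - Δ_0) = -42
Clamped end conditions give two more equations: 2h_0·m_0 + h_0·m_1 = 6(Δ_0 - s'(0)) = 57 and h_1·m_1 + 2h_1·m_2 = 6(s'(2) - Δ_1) = -24.
Forward elimination and back-substitution give m_0 = 153/4, m_1 = -39/2, m_2 = -9/4.
On [1, 2], s'(x) = b_1 + 2c_1·(x - 1) + 3d_1·(x - 1)² with b_1 = Δ_1 - h_1(2m_1 + m_2)/6 = 55/8, c_1 = m_1/2 = -39/4, d_1 = (m_2 - m_1)/(6h_1) = 23/8. So s'(1) = 55/8.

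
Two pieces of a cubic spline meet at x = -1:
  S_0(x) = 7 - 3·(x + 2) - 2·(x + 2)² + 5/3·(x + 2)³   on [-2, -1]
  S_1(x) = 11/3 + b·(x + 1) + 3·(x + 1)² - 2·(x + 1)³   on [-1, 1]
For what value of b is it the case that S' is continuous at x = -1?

S_0'(x) = -3 - 4·(x + 2) + 5·(x + 2)², so S_0'(-1) = -2. On the right, S_1'(-1) = b, so b = -2.

-2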